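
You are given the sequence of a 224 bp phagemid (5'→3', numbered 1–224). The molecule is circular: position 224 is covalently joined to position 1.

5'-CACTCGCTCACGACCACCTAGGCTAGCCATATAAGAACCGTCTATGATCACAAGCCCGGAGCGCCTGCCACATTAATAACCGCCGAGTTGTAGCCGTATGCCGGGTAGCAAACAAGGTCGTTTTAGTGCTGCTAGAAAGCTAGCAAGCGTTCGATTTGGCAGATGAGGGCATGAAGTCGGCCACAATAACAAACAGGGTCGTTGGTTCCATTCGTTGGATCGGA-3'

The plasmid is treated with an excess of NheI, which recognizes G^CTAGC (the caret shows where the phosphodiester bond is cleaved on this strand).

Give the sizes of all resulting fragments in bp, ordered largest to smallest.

117, 107 bp

NheI sites (GCTAGC) start at positions 22, 139.
NheI cuts after the first base of each site, so after positions 22, 139.
Circular molecule, 2 cuts → 2 fragments:
  23–139 → 117 bp
  140–224 then 1–22 → 85 + 22 = 107 bp
Sorted largest to smallest: 117, 107 bp.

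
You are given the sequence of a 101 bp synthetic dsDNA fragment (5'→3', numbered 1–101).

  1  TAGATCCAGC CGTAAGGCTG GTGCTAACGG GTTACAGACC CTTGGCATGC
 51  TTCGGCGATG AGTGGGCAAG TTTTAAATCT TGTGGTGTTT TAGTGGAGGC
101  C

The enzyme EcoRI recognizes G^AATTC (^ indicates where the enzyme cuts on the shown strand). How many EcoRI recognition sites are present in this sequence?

No occurrence of GAATTC is present in the sequence.
EcoRI does not cut: 0 sites.

0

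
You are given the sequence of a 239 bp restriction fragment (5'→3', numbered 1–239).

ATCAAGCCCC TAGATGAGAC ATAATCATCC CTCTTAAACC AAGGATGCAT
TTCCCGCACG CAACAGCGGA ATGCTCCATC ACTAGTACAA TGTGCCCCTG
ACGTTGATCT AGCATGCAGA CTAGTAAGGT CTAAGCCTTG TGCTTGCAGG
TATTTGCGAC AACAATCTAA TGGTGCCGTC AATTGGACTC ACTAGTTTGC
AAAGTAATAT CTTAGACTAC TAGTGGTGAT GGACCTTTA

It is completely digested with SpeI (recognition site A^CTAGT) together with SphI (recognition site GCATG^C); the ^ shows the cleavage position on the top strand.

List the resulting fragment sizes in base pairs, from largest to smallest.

81, 71, 35, 28, 20, 4 bp

SpeI sites (ACTAGT) start at positions 81, 120, 191, 219.
SpeI cuts after the first base of each site, so after positions 81, 120, 191, 219.
The SphI site (GCATGC) starts at position 112.
SphI cuts after base 5 of each site (before the last base), so after position 116.
Combined cut positions: 81, 116, 120, 191, 219.
Linear molecule, 5 cuts → 6 fragments:
  1–81 → 81 bp
  82–116 → 35 bp
  117–120 → 4 bp
  121–191 → 71 bp
  192–219 → 28 bp
  220–239 → 20 bp
Sorted largest to smallest: 81, 71, 35, 28, 20, 4 bp.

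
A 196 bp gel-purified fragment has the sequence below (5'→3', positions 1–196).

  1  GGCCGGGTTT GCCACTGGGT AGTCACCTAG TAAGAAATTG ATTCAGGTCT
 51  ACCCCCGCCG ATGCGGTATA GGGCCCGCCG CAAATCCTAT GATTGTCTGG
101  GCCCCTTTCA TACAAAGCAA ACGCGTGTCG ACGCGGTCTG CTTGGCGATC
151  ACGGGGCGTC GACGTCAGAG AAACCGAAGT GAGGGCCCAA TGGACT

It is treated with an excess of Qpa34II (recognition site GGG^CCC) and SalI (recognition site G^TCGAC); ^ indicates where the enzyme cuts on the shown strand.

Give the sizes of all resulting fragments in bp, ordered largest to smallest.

Qpa34II sites (GGGCCC) start at positions 71, 99, 183.
Qpa34II cuts after base 3 of each site, so after positions 73, 101, 185.
SalI sites (GTCGAC) start at positions 127, 158.
SalI cuts after the first base of each site, so after positions 127, 158.
Combined cut positions: 73, 101, 127, 158, 185.
Linear molecule, 5 cuts → 6 fragments:
  1–73 → 73 bp
  74–101 → 28 bp
  102–127 → 26 bp
  128–158 → 31 bp
  159–185 → 27 bp
  186–196 → 11 bp
Sorted largest to smallest: 73, 31, 28, 27, 26, 11 bp.

73, 31, 28, 27, 26, 11 bp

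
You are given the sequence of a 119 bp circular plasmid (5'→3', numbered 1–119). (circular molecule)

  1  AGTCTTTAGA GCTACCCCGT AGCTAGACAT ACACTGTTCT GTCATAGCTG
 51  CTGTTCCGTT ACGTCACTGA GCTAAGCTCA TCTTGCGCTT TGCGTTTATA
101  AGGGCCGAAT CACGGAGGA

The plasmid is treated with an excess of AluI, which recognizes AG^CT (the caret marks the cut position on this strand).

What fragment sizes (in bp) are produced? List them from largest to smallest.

AluI sites (AGCT) start at positions 10, 21, 46, 70, 75.
AluI cuts after base 2 of each site, so after positions 11, 22, 47, 71, 76.
Circular molecule, 5 cuts → 5 fragments:
  12–22 → 11 bp
  23–47 → 25 bp
  48–71 → 24 bp
  72–76 → 5 bp
  77–119 then 1–11 → 43 + 11 = 54 bp
Sorted largest to smallest: 54, 25, 24, 11, 5 bp.

54, 25, 24, 11, 5 bp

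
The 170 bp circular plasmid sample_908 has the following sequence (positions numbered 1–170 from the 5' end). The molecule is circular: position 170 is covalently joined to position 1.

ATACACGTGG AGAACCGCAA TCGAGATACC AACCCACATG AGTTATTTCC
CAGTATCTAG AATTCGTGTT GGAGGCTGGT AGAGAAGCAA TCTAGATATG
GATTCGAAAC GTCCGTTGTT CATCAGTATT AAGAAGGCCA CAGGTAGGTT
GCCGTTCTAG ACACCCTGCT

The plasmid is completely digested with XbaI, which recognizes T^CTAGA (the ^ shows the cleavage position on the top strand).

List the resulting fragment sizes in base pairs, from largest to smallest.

70, 65, 35 bp

XbaI sites (TCTAGA) start at positions 56, 91, 156.
XbaI cuts after the first base of each site, so after positions 56, 91, 156.
Circular molecule, 3 cuts → 3 fragments:
  57–91 → 35 bp
  92–156 → 65 bp
  157–170 then 1–56 → 14 + 56 = 70 bp
Sorted largest to smallest: 70, 65, 35 bp.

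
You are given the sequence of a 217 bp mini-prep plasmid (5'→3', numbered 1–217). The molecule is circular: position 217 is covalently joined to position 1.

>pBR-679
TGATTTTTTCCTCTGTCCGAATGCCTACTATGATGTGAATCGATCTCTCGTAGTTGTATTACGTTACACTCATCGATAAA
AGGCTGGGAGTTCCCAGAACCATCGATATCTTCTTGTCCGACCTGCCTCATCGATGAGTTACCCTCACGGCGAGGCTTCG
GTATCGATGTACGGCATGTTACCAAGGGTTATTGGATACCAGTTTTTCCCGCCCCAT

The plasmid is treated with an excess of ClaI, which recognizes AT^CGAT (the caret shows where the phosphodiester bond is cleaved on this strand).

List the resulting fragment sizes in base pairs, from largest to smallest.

93, 33, 33, 30, 28 bp

ClaI sites (ATCGAT) start at positions 39, 72, 102, 130, 163.
ClaI cuts after base 2 of each site, so after positions 40, 73, 103, 131, 164.
Circular molecule, 5 cuts → 5 fragments:
  41–73 → 33 bp
  74–103 → 30 bp
  104–131 → 28 bp
  132–164 → 33 bp
  165–217 then 1–40 → 53 + 40 = 93 bp
Sorted largest to smallest: 93, 33, 33, 30, 28 bp.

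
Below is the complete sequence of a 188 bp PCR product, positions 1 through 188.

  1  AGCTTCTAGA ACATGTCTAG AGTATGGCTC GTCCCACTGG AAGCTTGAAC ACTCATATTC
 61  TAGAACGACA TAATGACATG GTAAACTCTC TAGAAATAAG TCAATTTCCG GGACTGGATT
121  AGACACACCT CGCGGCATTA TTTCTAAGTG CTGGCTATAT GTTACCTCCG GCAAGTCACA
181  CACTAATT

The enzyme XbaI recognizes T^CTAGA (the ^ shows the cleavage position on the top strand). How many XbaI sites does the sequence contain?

4

TCTAGA occurs starting at positions 5, 16, 59, 89.
XbaI cuts at 4 sites.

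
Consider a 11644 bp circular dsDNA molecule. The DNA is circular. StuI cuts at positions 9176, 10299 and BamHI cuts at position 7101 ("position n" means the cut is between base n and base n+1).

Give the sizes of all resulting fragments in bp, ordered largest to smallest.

8446, 2075, 1123 bp

Combined cut positions (sorted): 7101, 9176, 10299.
Circular molecule, 3 cuts → 3 fragments:
  9176 − 7101 = 2075 bp
  10299 − 9176 = 1123 bp
  wrap: 11644 − 10299 + 7101 = 8446 bp
Sorted largest to smallest: 8446, 2075, 1123 bp.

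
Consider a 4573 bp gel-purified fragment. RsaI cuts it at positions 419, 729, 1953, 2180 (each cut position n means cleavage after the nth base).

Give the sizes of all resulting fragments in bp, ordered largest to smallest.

Linear molecule, 4 cuts → 5 fragments:
  419 − 0 = 419 bp
  729 − 419 = 310 bp
  1953 − 729 = 1224 bp
  2180 − 1953 = 227 bp
  4573 − 2180 = 2393 bp
Sorted largest to smallest: 2393, 1224, 419, 310, 227 bp.

2393, 1224, 419, 310, 227 bp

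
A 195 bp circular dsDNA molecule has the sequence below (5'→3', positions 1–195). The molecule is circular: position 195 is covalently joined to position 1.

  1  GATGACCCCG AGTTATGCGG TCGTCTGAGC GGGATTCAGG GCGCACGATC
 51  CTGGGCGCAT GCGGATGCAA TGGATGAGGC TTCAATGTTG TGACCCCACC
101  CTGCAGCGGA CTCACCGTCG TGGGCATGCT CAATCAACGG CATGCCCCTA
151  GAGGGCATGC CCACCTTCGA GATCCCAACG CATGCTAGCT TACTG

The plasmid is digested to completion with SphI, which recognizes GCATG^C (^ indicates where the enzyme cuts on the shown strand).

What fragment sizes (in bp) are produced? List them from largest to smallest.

72, 67, 25, 16, 15 bp

SphI sites (GCATGC) start at positions 57, 124, 140, 155, 180.
SphI cuts after base 5 of each site (before the last base), so after positions 61, 128, 144, 159, 184.
Circular molecule, 5 cuts → 5 fragments:
  62–128 → 67 bp
  129–144 → 16 bp
  145–159 → 15 bp
  160–184 → 25 bp
  185–195 then 1–61 → 11 + 61 = 72 bp
Sorted largest to smallest: 72, 67, 25, 16, 15 bp.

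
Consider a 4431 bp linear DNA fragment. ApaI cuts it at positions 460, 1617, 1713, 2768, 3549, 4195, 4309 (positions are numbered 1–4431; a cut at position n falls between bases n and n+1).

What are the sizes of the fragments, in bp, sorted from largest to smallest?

1157, 1055, 781, 646, 460, 122, 114, 96 bp

Linear molecule, 7 cuts → 8 fragments:
  460 − 0 = 460 bp
  1617 − 460 = 1157 bp
  1713 − 1617 = 96 bp
  2768 − 1713 = 1055 bp
  3549 − 2768 = 781 bp
  4195 − 3549 = 646 bp
  4309 − 4195 = 114 bp
  4431 − 4309 = 122 bp
Sorted largest to smallest: 1157, 1055, 781, 646, 460, 122, 114, 96 bp.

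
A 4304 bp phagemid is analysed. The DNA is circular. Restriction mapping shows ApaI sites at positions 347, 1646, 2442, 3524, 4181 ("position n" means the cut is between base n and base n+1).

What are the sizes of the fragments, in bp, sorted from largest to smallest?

Circular molecule, 5 cuts → 5 fragments:
  1646 − 347 = 1299 bp
  2442 − 1646 = 796 bp
  3524 − 2442 = 1082 bp
  4181 − 3524 = 657 bp
  wrap: 4304 − 4181 + 347 = 470 bp
Sorted largest to smallest: 1299, 1082, 796, 657, 470 bp.

1299, 1082, 796, 657, 470 bp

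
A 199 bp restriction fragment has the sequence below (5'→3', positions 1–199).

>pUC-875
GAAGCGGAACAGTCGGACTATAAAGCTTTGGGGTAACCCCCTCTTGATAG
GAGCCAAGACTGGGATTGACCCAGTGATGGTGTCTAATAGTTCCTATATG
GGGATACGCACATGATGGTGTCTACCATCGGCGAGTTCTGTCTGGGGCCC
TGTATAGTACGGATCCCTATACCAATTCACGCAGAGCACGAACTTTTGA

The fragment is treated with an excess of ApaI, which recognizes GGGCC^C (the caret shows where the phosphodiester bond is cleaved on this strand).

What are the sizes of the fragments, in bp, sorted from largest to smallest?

The ApaI site (GGGCCC) starts at position 145.
ApaI cuts after base 5 of each site (before the last base), so after position 149.
Linear molecule, 1 cut → 2 fragments:
  1–149 → 149 bp
  150–199 → 50 bp
Sorted largest to smallest: 149, 50 bp.

149, 50 bp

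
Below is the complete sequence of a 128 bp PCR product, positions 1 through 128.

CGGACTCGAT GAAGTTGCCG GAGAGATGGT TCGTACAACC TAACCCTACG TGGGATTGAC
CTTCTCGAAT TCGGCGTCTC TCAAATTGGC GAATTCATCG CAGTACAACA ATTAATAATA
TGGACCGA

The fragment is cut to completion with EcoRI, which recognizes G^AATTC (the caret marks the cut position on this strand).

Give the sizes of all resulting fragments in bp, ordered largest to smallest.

EcoRI sites (GAATTC) start at positions 67, 91.
EcoRI cuts after the first base of each site, so after positions 67, 91.
Linear molecule, 2 cuts → 3 fragments:
  1–67 → 67 bp
  68–91 → 24 bp
  92–128 → 37 bp
Sorted largest to smallest: 67, 37, 24 bp.

67, 37, 24 bp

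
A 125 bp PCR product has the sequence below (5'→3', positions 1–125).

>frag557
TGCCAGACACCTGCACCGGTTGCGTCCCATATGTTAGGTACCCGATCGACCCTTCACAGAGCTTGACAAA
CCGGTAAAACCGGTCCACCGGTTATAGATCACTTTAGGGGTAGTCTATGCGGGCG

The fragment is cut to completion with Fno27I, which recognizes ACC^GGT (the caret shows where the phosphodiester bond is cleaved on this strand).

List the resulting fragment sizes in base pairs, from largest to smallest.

55, 36, 17, 9, 8 bp

Fno27I sites (ACCGGT) start at positions 15, 70, 79, 87.
Fno27I cuts after base 3 of each site, so after positions 17, 72, 81, 89.
Linear molecule, 4 cuts → 5 fragments:
  1–17 → 17 bp
  18–72 → 55 bp
  73–81 → 9 bp
  82–89 → 8 bp
  90–125 → 36 bp
Sorted largest to smallest: 55, 36, 17, 9, 8 bp.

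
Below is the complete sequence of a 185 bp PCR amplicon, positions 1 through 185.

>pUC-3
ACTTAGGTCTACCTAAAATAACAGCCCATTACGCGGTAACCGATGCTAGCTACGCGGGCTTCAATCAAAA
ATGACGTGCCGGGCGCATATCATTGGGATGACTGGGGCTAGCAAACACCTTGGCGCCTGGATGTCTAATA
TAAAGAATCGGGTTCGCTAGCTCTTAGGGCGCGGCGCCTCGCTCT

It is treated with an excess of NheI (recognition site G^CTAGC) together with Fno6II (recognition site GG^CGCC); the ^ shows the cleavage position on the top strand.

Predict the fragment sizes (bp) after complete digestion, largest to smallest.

NheI sites (GCTAGC) start at positions 45, 107, 156.
NheI cuts after the first base of each site, so after positions 45, 107, 156.
Fno6II sites (GGCGCC) start at positions 122, 173.
Fno6II cuts after base 2 of each site, so after positions 123, 174.
Combined cut positions: 45, 107, 123, 156, 174.
Linear molecule, 5 cuts → 6 fragments:
  1–45 → 45 bp
  46–107 → 62 bp
  108–123 → 16 bp
  124–156 → 33 bp
  157–174 → 18 bp
  175–185 → 11 bp
Sorted largest to smallest: 62, 45, 33, 18, 16, 11 bp.

62, 45, 33, 18, 16, 11 bp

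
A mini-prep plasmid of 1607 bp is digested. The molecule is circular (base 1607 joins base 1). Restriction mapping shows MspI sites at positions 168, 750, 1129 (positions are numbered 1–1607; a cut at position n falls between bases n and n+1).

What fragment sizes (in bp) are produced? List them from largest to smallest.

646, 582, 379 bp

Circular molecule, 3 cuts → 3 fragments:
  750 − 168 = 582 bp
  1129 − 750 = 379 bp
  wrap: 1607 − 1129 + 168 = 646 bp
Sorted largest to smallest: 646, 582, 379 bp.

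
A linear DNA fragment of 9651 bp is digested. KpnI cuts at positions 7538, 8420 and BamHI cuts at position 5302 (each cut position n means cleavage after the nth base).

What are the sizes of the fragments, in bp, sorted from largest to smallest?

Combined cut positions (sorted): 5302, 7538, 8420.
Linear molecule, 3 cuts → 4 fragments:
  5302 − 0 = 5302 bp
  7538 − 5302 = 2236 bp
  8420 − 7538 = 882 bp
  9651 − 8420 = 1231 bp
Sorted largest to smallest: 5302, 2236, 1231, 882 bp.

5302, 2236, 1231, 882 bp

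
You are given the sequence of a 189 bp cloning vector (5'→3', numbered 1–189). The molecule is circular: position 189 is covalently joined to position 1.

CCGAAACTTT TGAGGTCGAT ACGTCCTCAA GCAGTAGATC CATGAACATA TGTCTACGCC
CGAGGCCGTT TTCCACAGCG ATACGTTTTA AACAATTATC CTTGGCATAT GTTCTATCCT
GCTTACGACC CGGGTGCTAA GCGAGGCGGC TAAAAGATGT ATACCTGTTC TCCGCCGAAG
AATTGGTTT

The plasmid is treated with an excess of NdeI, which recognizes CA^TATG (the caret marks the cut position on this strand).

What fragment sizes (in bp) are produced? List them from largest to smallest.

130, 59 bp

NdeI sites (CATATG) start at positions 47, 106.
NdeI cuts after base 2 of each site, so after positions 48, 107.
Circular molecule, 2 cuts → 2 fragments:
  49–107 → 59 bp
  108–189 then 1–48 → 82 + 48 = 130 bp
Sorted largest to smallest: 130, 59 bp.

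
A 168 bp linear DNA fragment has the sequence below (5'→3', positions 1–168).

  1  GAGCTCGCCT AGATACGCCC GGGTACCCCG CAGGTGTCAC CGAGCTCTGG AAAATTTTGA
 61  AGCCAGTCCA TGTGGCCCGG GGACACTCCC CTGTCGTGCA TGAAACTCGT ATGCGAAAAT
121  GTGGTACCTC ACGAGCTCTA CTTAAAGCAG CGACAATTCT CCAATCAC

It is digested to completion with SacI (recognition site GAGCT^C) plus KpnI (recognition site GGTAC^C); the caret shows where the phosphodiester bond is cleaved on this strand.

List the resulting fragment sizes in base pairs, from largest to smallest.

SacI sites (GAGCTC) start at positions 1, 42, 133.
SacI cuts after base 5 of each site (before the last base), so after positions 5, 46, 137.
KpnI sites (GGTACC) start at positions 22, 123.
KpnI cuts after base 5 of each site (before the last base), so after positions 26, 127.
Combined cut positions: 5, 26, 46, 127, 137.
Linear molecule, 5 cuts → 6 fragments:
  1–5 → 5 bp
  6–26 → 21 bp
  27–46 → 20 bp
  47–127 → 81 bp
  128–137 → 10 bp
  138–168 → 31 bp
Sorted largest to smallest: 81, 31, 21, 20, 10, 5 bp.

81, 31, 21, 20, 10, 5 bp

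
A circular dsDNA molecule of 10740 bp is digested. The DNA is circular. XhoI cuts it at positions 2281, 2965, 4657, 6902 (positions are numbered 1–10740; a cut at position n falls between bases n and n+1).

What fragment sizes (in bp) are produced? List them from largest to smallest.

Circular molecule, 4 cuts → 4 fragments:
  2965 − 2281 = 684 bp
  4657 − 2965 = 1692 bp
  6902 − 4657 = 2245 bp
  wrap: 10740 − 6902 + 2281 = 6119 bp
Sorted largest to smallest: 6119, 2245, 1692, 684 bp.

6119, 2245, 1692, 684 bp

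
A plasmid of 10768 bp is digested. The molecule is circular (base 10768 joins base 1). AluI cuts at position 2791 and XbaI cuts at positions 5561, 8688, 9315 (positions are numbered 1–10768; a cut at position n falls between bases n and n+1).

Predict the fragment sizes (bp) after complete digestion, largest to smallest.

Combined cut positions (sorted): 2791, 5561, 8688, 9315.
Circular molecule, 4 cuts → 4 fragments:
  5561 − 2791 = 2770 bp
  8688 − 5561 = 3127 bp
  9315 − 8688 = 627 bp
  wrap: 10768 − 9315 + 2791 = 4244 bp
Sorted largest to smallest: 4244, 3127, 2770, 627 bp.

4244, 3127, 2770, 627 bp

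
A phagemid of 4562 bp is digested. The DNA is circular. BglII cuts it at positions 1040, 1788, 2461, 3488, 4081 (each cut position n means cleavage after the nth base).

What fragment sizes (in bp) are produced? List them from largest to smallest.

Circular molecule, 5 cuts → 5 fragments:
  1788 − 1040 = 748 bp
  2461 − 1788 = 673 bp
  3488 − 2461 = 1027 bp
  4081 − 3488 = 593 bp
  wrap: 4562 − 4081 + 1040 = 1521 bp
Sorted largest to smallest: 1521, 1027, 748, 673, 593 bp.

1521, 1027, 748, 673, 593 bp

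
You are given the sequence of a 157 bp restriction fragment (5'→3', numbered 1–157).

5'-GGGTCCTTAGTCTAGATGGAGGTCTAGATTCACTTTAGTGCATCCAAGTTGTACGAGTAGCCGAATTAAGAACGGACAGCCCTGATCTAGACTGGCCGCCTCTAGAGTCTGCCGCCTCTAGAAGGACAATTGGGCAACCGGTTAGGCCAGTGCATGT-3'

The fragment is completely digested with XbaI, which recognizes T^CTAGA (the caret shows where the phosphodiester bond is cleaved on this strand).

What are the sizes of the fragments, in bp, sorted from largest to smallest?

XbaI sites (TCTAGA) start at positions 11, 23, 86, 101, 117.
XbaI cuts after the first base of each site, so after positions 11, 23, 86, 101, 117.
Linear molecule, 5 cuts → 6 fragments:
  1–11 → 11 bp
  12–23 → 12 bp
  24–86 → 63 bp
  87–101 → 15 bp
  102–117 → 16 bp
  118–157 → 40 bp
Sorted largest to smallest: 63, 40, 16, 15, 12, 11 bp.

63, 40, 16, 15, 12, 11 bp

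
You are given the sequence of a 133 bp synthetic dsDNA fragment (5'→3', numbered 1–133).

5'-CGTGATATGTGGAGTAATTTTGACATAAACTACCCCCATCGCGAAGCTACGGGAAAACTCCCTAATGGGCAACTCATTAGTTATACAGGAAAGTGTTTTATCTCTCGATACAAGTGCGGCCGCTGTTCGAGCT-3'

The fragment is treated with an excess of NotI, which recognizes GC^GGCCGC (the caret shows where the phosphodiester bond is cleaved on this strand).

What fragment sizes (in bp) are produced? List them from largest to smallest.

The NotI site (GCGGCCGC) starts at position 116.
NotI cuts after base 2 of each site, so after position 117.
Linear molecule, 1 cut → 2 fragments:
  1–117 → 117 bp
  118–133 → 16 bp
Sorted largest to smallest: 117, 16 bp.

117, 16 bp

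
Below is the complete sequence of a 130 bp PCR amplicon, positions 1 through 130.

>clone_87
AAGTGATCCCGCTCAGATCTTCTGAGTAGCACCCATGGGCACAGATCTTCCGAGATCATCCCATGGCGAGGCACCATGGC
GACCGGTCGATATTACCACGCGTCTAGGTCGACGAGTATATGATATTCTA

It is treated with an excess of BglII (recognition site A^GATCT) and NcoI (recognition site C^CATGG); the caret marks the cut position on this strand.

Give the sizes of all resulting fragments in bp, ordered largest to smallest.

BglII sites (AGATCT) start at positions 15, 43.
BglII cuts after the first base of each site, so after positions 15, 43.
NcoI sites (CCATGG) start at positions 33, 61, 74.
NcoI cuts after the first base of each site, so after positions 33, 61, 74.
Combined cut positions: 15, 33, 43, 61, 74.
Linear molecule, 5 cuts → 6 fragments:
  1–15 → 15 bp
  16–33 → 18 bp
  34–43 → 10 bp
  44–61 → 18 bp
  62–74 → 13 bp
  75–130 → 56 bp
Sorted largest to smallest: 56, 18, 18, 15, 13, 10 bp.

56, 18, 18, 15, 13, 10 bp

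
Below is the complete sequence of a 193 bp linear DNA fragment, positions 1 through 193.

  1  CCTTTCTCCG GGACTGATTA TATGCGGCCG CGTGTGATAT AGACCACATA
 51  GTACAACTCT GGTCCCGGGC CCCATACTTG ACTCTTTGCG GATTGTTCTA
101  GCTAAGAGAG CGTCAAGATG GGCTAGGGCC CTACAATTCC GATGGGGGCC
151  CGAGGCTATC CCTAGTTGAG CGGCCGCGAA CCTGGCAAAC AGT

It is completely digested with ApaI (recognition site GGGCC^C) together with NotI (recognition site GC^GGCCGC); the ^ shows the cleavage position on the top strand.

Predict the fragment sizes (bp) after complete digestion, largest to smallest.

ApaI sites (GGGCCC) start at positions 67, 126, 146.
ApaI cuts after base 5 of each site (before the last base), so after positions 71, 130, 150.
NotI sites (GCGGCCGC) start at positions 24, 170.
NotI cuts after base 2 of each site, so after positions 25, 171.
Combined cut positions: 25, 71, 130, 150, 171.
Linear molecule, 5 cuts → 6 fragments:
  1–25 → 25 bp
  26–71 → 46 bp
  72–130 → 59 bp
  131–150 → 20 bp
  151–171 → 21 bp
  172–193 → 22 bp
Sorted largest to smallest: 59, 46, 25, 22, 21, 20 bp.

59, 46, 25, 22, 21, 20 bp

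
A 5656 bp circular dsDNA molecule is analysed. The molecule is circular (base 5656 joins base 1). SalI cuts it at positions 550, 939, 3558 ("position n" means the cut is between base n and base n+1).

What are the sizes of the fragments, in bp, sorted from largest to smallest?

Circular molecule, 3 cuts → 3 fragments:
  939 − 550 = 389 bp
  3558 − 939 = 2619 bp
  wrap: 5656 − 3558 + 550 = 2648 bp
Sorted largest to smallest: 2648, 2619, 389 bp.

2648, 2619, 389 bp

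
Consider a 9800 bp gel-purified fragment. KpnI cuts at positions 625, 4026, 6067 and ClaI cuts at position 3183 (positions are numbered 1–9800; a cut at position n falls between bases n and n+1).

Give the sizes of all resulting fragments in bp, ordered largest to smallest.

3733, 2558, 2041, 843, 625 bp

Combined cut positions (sorted): 625, 3183, 4026, 6067.
Linear molecule, 4 cuts → 5 fragments:
  625 − 0 = 625 bp
  3183 − 625 = 2558 bp
  4026 − 3183 = 843 bp
  6067 − 4026 = 2041 bp
  9800 − 6067 = 3733 bp
Sorted largest to smallest: 3733, 2558, 2041, 843, 625 bp.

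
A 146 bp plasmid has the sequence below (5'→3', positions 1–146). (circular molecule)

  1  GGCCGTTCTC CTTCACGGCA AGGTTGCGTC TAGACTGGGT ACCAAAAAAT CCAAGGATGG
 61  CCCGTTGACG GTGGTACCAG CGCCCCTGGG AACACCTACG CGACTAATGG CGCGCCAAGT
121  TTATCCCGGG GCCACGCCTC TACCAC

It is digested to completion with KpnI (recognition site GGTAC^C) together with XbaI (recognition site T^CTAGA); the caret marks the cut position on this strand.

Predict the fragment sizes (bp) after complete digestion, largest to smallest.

KpnI sites (GGTACC) start at positions 38, 73.
KpnI cuts after base 5 of each site (before the last base), so after positions 42, 77.
The XbaI site (TCTAGA) starts at position 29.
XbaI cuts after the first base of each site, so after position 29.
Combined cut positions: 29, 42, 77.
Circular molecule, 3 cuts → 3 fragments:
  30–42 → 13 bp
  43–77 → 35 bp
  78–146 then 1–29 → 69 + 29 = 98 bp
Sorted largest to smallest: 98, 35, 13 bp.

98, 35, 13 bp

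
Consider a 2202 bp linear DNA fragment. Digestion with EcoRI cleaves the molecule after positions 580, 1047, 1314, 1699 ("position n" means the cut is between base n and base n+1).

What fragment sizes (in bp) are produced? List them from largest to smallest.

Linear molecule, 4 cuts → 5 fragments:
  580 − 0 = 580 bp
  1047 − 580 = 467 bp
  1314 − 1047 = 267 bp
  1699 − 1314 = 385 bp
  2202 − 1699 = 503 bp
Sorted largest to smallest: 580, 503, 467, 385, 267 bp.

580, 503, 467, 385, 267 bp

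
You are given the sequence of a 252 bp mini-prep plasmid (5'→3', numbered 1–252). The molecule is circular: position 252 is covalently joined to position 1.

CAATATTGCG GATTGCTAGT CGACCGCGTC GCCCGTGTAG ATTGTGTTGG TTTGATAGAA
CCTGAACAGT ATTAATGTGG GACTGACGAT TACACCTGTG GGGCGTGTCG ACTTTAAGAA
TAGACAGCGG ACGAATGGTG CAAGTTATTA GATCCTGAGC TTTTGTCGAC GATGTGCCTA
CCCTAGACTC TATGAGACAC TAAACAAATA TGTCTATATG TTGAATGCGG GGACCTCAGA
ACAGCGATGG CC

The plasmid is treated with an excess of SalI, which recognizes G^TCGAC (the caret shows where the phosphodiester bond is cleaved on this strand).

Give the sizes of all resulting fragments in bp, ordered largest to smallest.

106, 88, 58 bp

SalI sites (GTCGAC) start at positions 19, 107, 165.
SalI cuts after the first base of each site, so after positions 19, 107, 165.
Circular molecule, 3 cuts → 3 fragments:
  20–107 → 88 bp
  108–165 → 58 bp
  166–252 then 1–19 → 87 + 19 = 106 bp
Sorted largest to smallest: 106, 88, 58 bp.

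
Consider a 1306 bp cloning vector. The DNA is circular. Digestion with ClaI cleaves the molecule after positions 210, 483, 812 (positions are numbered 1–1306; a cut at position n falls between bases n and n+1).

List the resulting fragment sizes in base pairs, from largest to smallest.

704, 329, 273 bp

Circular molecule, 3 cuts → 3 fragments:
  483 − 210 = 273 bp
  812 − 483 = 329 bp
  wrap: 1306 − 812 + 210 = 704 bp
Sorted largest to smallest: 704, 329, 273 bp.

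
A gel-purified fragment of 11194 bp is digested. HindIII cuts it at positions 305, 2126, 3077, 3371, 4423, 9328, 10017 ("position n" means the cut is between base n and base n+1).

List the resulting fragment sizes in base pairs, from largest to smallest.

Linear molecule, 7 cuts → 8 fragments:
  305 − 0 = 305 bp
  2126 − 305 = 1821 bp
  3077 − 2126 = 951 bp
  3371 − 3077 = 294 bp
  4423 − 3371 = 1052 bp
  9328 − 4423 = 4905 bp
  10017 − 9328 = 689 bp
  11194 − 10017 = 1177 bp
Sorted largest to smallest: 4905, 1821, 1177, 1052, 951, 689, 305, 294 bp.

4905, 1821, 1177, 1052, 951, 689, 305, 294 bp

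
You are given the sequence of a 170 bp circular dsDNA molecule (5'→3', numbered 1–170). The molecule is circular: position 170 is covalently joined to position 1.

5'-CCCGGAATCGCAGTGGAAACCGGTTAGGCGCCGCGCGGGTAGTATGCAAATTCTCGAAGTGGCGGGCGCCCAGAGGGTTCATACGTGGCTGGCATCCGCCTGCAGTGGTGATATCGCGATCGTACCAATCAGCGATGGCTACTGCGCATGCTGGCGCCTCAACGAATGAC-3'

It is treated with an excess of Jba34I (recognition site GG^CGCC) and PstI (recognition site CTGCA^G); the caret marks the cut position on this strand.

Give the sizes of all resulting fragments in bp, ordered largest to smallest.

Jba34I sites (GGCGCC) start at positions 27, 65, 153.
Jba34I cuts after base 2 of each site, so after positions 28, 66, 154.
The PstI site (CTGCAG) starts at position 100.
PstI cuts after base 5 of each site (before the last base), so after position 104.
Combined cut positions: 28, 66, 104, 154.
Circular molecule, 4 cuts → 4 fragments:
  29–66 → 38 bp
  67–104 → 38 bp
  105–154 → 50 bp
  155–170 then 1–28 → 16 + 28 = 44 bp
Sorted largest to smallest: 50, 44, 38, 38 bp.

50, 44, 38, 38 bp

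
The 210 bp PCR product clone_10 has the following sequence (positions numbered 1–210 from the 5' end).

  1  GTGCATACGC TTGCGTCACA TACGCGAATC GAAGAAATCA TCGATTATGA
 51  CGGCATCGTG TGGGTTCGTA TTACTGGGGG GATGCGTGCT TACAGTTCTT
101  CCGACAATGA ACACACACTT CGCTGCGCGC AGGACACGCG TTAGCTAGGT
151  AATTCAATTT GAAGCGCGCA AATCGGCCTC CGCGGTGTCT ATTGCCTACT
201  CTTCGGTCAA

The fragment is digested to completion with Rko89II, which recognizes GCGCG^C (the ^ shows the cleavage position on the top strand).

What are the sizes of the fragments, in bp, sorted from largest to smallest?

129, 42, 39 bp

Rko89II sites (GCGCGC) start at positions 125, 164.
Rko89II cuts after base 5 of each site (before the last base), so after positions 129, 168.
Linear molecule, 2 cuts → 3 fragments:
  1–129 → 129 bp
  130–168 → 39 bp
  169–210 → 42 bp
Sorted largest to smallest: 129, 42, 39 bp.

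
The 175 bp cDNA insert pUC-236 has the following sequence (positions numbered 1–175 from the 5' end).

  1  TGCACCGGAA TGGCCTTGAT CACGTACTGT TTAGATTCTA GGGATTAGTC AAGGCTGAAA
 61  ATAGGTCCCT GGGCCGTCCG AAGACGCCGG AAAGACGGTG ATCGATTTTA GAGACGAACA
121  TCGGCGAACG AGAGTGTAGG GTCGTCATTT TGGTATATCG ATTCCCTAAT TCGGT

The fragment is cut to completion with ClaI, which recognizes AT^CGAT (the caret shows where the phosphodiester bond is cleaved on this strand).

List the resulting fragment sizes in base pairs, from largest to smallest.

102, 56, 17 bp

ClaI sites (ATCGAT) start at positions 101, 157.
ClaI cuts after base 2 of each site, so after positions 102, 158.
Linear molecule, 2 cuts → 3 fragments:
  1–102 → 102 bp
  103–158 → 56 bp
  159–175 → 17 bp
Sorted largest to smallest: 102, 56, 17 bp.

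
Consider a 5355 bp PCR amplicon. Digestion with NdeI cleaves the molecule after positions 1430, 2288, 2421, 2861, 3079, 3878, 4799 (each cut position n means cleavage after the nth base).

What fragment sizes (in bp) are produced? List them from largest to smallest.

1430, 921, 858, 799, 556, 440, 218, 133 bp

Linear molecule, 7 cuts → 8 fragments:
  1430 − 0 = 1430 bp
  2288 − 1430 = 858 bp
  2421 − 2288 = 133 bp
  2861 − 2421 = 440 bp
  3079 − 2861 = 218 bp
  3878 − 3079 = 799 bp
  4799 − 3878 = 921 bp
  5355 − 4799 = 556 bp
Sorted largest to smallest: 1430, 921, 858, 799, 556, 440, 218, 133 bp.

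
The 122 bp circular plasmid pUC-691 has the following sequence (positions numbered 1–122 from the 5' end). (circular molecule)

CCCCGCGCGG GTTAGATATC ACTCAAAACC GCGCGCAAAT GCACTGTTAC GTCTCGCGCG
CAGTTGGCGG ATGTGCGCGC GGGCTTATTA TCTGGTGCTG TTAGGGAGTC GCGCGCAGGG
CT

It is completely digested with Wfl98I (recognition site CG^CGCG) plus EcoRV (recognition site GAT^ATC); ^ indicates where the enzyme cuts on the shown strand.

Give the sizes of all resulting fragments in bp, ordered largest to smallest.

Wfl98I sites (CGCGCG) start at positions 4, 30, 55, 76, 110.
Wfl98I cuts after base 2 of each site, so after positions 5, 31, 56, 77, 111.
The EcoRV site (GATATC) starts at position 15.
EcoRV cuts after base 3 of each site, so after position 17.
Combined cut positions: 5, 17, 31, 56, 77, 111.
Circular molecule, 6 cuts → 6 fragments:
  6–17 → 12 bp
  18–31 → 14 bp
  32–56 → 25 bp
  57–77 → 21 bp
  78–111 → 34 bp
  112–122 then 1–5 → 11 + 5 = 16 bp
Sorted largest to smallest: 34, 25, 21, 16, 14, 12 bp.

34, 25, 21, 16, 14, 12 bp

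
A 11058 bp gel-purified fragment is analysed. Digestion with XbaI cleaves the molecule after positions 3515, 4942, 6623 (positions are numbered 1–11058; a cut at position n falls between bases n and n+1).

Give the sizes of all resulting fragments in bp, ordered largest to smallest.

Linear molecule, 3 cuts → 4 fragments:
  3515 − 0 = 3515 bp
  4942 − 3515 = 1427 bp
  6623 − 4942 = 1681 bp
  11058 − 6623 = 4435 bp
Sorted largest to smallest: 4435, 3515, 1681, 1427 bp.

4435, 3515, 1681, 1427 bp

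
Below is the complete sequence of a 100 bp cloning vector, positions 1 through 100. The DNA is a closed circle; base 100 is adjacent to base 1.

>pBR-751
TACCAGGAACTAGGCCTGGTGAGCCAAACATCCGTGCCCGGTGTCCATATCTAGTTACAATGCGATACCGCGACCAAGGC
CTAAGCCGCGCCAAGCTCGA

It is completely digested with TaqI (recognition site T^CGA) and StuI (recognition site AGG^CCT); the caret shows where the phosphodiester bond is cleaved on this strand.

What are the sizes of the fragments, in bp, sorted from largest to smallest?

The TaqI site (TCGA) starts at position 97.
TaqI cuts after the first base of each site, so after position 97.
StuI sites (AGGCCT) start at positions 12, 77.
StuI cuts after base 3 of each site, so after positions 14, 79.
Combined cut positions: 14, 79, 97.
Circular molecule, 3 cuts → 3 fragments:
  15–79 → 65 bp
  80–97 → 18 bp
  98–100 then 1–14 → 3 + 14 = 17 bp
Sorted largest to smallest: 65, 18, 17 bp.

65, 18, 17 bp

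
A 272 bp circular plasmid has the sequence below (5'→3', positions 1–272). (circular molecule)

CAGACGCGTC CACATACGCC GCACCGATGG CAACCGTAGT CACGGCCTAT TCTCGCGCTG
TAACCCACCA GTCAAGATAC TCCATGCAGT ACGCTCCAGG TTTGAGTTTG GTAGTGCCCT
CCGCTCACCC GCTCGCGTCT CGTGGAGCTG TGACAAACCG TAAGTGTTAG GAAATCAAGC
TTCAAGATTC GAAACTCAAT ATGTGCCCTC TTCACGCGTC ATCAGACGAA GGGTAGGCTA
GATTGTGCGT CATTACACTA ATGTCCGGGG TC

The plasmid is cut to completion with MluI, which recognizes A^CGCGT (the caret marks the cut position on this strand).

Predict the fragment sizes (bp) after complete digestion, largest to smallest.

MluI sites (ACGCGT) start at positions 4, 214.
MluI cuts after the first base of each site, so after positions 4, 214.
Circular molecule, 2 cuts → 2 fragments:
  5–214 → 210 bp
  215–272 then 1–4 → 58 + 4 = 62 bp
Sorted largest to smallest: 210, 62 bp.

210, 62 bp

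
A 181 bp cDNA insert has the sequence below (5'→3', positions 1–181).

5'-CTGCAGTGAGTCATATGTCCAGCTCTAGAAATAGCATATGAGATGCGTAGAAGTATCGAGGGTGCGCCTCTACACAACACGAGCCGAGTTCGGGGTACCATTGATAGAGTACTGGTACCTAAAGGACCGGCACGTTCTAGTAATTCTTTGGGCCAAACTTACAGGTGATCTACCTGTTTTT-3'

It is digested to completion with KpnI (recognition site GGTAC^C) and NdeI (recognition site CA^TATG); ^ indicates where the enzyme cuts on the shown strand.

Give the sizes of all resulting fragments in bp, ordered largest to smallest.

KpnI sites (GGTACC) start at positions 94, 114.
KpnI cuts after base 5 of each site (before the last base), so after positions 98, 118.
NdeI sites (CATATG) start at positions 12, 35.
NdeI cuts after base 2 of each site, so after positions 13, 36.
Combined cut positions: 13, 36, 98, 118.
Linear molecule, 4 cuts → 5 fragments:
  1–13 → 13 bp
  14–36 → 23 bp
  37–98 → 62 bp
  99–118 → 20 bp
  119–181 → 63 bp
Sorted largest to smallest: 63, 62, 23, 20, 13 bp.

63, 62, 23, 20, 13 bp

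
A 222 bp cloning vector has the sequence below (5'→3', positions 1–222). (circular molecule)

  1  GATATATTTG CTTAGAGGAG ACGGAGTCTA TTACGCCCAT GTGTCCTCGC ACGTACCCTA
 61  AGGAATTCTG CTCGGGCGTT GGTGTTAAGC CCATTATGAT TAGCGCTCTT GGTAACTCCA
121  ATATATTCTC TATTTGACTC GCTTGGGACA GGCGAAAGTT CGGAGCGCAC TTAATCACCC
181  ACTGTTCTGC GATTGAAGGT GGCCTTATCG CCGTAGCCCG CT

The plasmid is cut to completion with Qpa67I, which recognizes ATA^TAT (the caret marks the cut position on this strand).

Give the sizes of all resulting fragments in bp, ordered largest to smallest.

Qpa67I sites (ATATAT) start at positions 2, 121.
Qpa67I cuts after base 3 of each site, so after positions 4, 123.
Circular molecule, 2 cuts → 2 fragments:
  5–123 → 119 bp
  124–222 then 1–4 → 99 + 4 = 103 bp
Sorted largest to smallest: 119, 103 bp.

119, 103 bp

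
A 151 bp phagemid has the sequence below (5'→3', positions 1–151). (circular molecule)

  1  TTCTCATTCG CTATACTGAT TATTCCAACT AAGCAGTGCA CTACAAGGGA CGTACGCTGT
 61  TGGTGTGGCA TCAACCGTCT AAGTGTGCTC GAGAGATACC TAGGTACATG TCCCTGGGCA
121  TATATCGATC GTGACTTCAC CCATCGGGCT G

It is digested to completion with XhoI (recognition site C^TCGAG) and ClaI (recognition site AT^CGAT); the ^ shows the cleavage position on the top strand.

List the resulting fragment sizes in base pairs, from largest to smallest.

114, 37 bp

The XhoI site (CTCGAG) starts at position 88.
XhoI cuts after the first base of each site, so after position 88.
The ClaI site (ATCGAT) starts at position 124.
ClaI cuts after base 2 of each site, so after position 125.
Combined cut positions: 88, 125.
Circular molecule, 2 cuts → 2 fragments:
  89–125 → 37 bp
  126–151 then 1–88 → 26 + 88 = 114 bp
Sorted largest to smallest: 114, 37 bp.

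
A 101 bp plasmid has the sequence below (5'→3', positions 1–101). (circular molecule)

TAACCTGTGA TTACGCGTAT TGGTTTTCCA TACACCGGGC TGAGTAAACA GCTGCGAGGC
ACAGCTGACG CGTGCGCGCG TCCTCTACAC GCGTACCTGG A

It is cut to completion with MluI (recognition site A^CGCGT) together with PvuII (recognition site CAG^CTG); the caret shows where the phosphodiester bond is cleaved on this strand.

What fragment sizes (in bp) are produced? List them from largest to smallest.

MluI sites (ACGCGT) start at positions 13, 68, 89.
MluI cuts after the first base of each site, so after positions 13, 68, 89.
PvuII sites (CAGCTG) start at positions 49, 62.
PvuII cuts after base 3 of each site, so after positions 51, 64.
Combined cut positions: 13, 51, 64, 68, 89.
Circular molecule, 5 cuts → 5 fragments:
  14–51 → 38 bp
  52–64 → 13 bp
  65–68 → 4 bp
  69–89 → 21 bp
  90–101 then 1–13 → 12 + 13 = 25 bp
Sorted largest to smallest: 38, 25, 21, 13, 4 bp.

38, 25, 21, 13, 4 bp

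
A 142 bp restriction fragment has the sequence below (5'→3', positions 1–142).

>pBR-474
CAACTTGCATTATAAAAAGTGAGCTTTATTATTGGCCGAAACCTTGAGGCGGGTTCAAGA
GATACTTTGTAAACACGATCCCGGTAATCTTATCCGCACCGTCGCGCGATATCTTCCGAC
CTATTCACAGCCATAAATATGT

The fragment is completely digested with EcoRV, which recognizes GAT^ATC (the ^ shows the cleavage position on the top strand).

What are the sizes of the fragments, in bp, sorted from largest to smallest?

110, 32 bp

The EcoRV site (GATATC) starts at position 108.
EcoRV cuts after base 3 of each site, so after position 110.
Linear molecule, 1 cut → 2 fragments:
  1–110 → 110 bp
  111–142 → 32 bp
Sorted largest to smallest: 110, 32 bp.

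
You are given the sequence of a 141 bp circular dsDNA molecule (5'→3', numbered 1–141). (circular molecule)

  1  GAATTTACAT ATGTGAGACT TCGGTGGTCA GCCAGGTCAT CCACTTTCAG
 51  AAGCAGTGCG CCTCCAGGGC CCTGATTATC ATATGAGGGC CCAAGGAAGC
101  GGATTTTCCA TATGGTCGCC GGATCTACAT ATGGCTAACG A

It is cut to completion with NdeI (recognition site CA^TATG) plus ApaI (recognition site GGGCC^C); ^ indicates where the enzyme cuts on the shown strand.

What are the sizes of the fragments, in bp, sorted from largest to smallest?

62, 21, 19, 19, 10, 10 bp

NdeI sites (CATATG) start at positions 8, 80, 109, 128.
NdeI cuts after base 2 of each site, so after positions 9, 81, 110, 129.
ApaI sites (GGGCCC) start at positions 67, 87.
ApaI cuts after base 5 of each site (before the last base), so after positions 71, 91.
Combined cut positions: 9, 71, 81, 91, 110, 129.
Circular molecule, 6 cuts → 6 fragments:
  10–71 → 62 bp
  72–81 → 10 bp
  82–91 → 10 bp
  92–110 → 19 bp
  111–129 → 19 bp
  130–141 then 1–9 → 12 + 9 = 21 bp
Sorted largest to smallest: 62, 21, 19, 19, 10, 10 bp.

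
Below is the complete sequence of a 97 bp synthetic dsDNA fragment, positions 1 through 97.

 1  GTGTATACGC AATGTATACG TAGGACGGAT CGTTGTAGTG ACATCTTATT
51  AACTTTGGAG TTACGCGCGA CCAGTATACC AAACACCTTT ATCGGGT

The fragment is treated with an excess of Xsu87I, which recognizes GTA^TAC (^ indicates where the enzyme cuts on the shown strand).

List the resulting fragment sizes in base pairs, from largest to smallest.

Xsu87I sites (GTATAC) start at positions 3, 14, 74.
Xsu87I cuts after base 3 of each site, so after positions 5, 16, 76.
Linear molecule, 3 cuts → 4 fragments:
  1–5 → 5 bp
  6–16 → 11 bp
  17–76 → 60 bp
  77–97 → 21 bp
Sorted largest to smallest: 60, 21, 11, 5 bp.

60, 21, 11, 5 bp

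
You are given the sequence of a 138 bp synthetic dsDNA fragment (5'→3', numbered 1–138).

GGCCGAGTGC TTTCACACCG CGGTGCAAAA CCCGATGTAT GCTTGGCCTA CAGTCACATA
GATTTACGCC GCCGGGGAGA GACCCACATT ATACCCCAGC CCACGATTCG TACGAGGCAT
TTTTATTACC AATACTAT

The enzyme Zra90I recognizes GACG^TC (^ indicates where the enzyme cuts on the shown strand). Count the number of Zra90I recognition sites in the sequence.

No occurrence of GACGTC is present in the sequence.
Zra90I does not cut: 0 sites.

0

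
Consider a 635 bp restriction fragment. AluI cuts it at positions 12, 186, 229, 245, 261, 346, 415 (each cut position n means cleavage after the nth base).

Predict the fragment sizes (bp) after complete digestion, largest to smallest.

220, 174, 85, 69, 43, 16, 16, 12 bp

Linear molecule, 7 cuts → 8 fragments:
  12 − 0 = 12 bp
  186 − 12 = 174 bp
  229 − 186 = 43 bp
  245 − 229 = 16 bp
  261 − 245 = 16 bp
  346 − 261 = 85 bp
  415 − 346 = 69 bp
  635 − 415 = 220 bp
Sorted largest to smallest: 220, 174, 85, 69, 43, 16, 16, 12 bp.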